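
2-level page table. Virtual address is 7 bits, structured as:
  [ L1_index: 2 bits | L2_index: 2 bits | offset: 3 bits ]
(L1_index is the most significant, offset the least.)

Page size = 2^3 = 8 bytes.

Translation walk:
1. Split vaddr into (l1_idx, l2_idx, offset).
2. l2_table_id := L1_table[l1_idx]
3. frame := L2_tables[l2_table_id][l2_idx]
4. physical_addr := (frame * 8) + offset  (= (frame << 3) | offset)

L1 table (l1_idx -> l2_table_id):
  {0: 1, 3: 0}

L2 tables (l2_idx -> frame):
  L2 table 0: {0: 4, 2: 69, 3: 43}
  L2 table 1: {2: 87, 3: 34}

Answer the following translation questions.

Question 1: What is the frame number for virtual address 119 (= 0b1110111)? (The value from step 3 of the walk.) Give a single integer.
Answer: 69

Derivation:
vaddr = 119: l1_idx=3, l2_idx=2
L1[3] = 0; L2[0][2] = 69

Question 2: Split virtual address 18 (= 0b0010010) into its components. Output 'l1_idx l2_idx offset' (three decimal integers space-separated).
vaddr = 18 = 0b0010010
  top 2 bits -> l1_idx = 0
  next 2 bits -> l2_idx = 2
  bottom 3 bits -> offset = 2

Answer: 0 2 2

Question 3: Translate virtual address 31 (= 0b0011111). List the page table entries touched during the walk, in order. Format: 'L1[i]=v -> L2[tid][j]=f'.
Answer: L1[0]=1 -> L2[1][3]=34

Derivation:
vaddr = 31 = 0b0011111
Split: l1_idx=0, l2_idx=3, offset=7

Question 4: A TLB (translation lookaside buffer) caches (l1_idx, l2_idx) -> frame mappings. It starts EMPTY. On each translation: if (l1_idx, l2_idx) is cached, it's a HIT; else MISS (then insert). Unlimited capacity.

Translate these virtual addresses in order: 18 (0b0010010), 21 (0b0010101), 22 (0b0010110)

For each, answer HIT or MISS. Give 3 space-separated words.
Answer: MISS HIT HIT

Derivation:
vaddr=18: (0,2) not in TLB -> MISS, insert
vaddr=21: (0,2) in TLB -> HIT
vaddr=22: (0,2) in TLB -> HIT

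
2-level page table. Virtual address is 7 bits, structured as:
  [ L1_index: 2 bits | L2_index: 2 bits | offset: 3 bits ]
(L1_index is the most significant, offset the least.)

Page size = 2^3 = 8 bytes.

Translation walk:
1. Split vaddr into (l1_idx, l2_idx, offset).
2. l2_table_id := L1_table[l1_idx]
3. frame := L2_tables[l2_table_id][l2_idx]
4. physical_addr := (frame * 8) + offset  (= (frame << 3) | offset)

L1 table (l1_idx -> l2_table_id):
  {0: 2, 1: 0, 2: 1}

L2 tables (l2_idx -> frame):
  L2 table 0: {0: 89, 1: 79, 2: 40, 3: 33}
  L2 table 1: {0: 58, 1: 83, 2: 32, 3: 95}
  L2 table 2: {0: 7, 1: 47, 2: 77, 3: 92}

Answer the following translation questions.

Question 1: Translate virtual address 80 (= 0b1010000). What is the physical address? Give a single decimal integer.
vaddr = 80 = 0b1010000
Split: l1_idx=2, l2_idx=2, offset=0
L1[2] = 1
L2[1][2] = 32
paddr = 32 * 8 + 0 = 256

Answer: 256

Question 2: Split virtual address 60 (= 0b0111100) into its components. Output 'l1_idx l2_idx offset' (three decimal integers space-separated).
vaddr = 60 = 0b0111100
  top 2 bits -> l1_idx = 1
  next 2 bits -> l2_idx = 3
  bottom 3 bits -> offset = 4

Answer: 1 3 4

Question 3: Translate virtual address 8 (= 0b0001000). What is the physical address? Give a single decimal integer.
vaddr = 8 = 0b0001000
Split: l1_idx=0, l2_idx=1, offset=0
L1[0] = 2
L2[2][1] = 47
paddr = 47 * 8 + 0 = 376

Answer: 376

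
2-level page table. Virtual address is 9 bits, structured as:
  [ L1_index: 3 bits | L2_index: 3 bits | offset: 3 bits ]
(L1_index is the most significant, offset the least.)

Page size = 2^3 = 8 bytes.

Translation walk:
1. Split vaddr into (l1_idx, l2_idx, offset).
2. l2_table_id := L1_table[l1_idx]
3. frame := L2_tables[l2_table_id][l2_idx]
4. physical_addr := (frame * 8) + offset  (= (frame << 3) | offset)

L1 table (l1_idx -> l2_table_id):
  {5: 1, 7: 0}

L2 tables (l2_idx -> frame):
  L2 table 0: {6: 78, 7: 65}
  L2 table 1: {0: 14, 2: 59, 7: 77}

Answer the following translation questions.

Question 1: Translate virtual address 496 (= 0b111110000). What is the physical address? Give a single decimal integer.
Answer: 624

Derivation:
vaddr = 496 = 0b111110000
Split: l1_idx=7, l2_idx=6, offset=0
L1[7] = 0
L2[0][6] = 78
paddr = 78 * 8 + 0 = 624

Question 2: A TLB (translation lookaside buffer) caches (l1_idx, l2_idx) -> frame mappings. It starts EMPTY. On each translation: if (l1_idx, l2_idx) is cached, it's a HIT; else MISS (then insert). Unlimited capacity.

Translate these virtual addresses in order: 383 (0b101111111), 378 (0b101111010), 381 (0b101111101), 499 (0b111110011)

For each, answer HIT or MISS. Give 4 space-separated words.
vaddr=383: (5,7) not in TLB -> MISS, insert
vaddr=378: (5,7) in TLB -> HIT
vaddr=381: (5,7) in TLB -> HIT
vaddr=499: (7,6) not in TLB -> MISS, insert

Answer: MISS HIT HIT MISS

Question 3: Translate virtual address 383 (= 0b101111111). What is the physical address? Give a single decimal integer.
vaddr = 383 = 0b101111111
Split: l1_idx=5, l2_idx=7, offset=7
L1[5] = 1
L2[1][7] = 77
paddr = 77 * 8 + 7 = 623

Answer: 623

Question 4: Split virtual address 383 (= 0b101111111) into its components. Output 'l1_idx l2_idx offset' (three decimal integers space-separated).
vaddr = 383 = 0b101111111
  top 3 bits -> l1_idx = 5
  next 3 bits -> l2_idx = 7
  bottom 3 bits -> offset = 7

Answer: 5 7 7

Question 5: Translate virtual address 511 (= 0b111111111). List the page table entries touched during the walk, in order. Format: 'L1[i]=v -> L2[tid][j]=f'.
vaddr = 511 = 0b111111111
Split: l1_idx=7, l2_idx=7, offset=7

Answer: L1[7]=0 -> L2[0][7]=65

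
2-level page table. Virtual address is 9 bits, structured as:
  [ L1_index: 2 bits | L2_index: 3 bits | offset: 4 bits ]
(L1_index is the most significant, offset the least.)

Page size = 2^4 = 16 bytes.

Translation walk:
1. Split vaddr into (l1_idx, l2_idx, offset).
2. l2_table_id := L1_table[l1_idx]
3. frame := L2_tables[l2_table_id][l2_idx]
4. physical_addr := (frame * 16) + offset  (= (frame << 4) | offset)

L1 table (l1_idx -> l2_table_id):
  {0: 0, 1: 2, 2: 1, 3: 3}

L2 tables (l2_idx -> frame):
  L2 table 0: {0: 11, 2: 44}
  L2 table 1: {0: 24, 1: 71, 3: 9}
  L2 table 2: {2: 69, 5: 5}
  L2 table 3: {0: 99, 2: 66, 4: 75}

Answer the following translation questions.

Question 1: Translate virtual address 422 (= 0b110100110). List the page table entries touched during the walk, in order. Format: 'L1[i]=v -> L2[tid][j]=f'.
vaddr = 422 = 0b110100110
Split: l1_idx=3, l2_idx=2, offset=6

Answer: L1[3]=3 -> L2[3][2]=66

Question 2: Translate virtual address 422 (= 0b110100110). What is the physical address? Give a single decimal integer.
vaddr = 422 = 0b110100110
Split: l1_idx=3, l2_idx=2, offset=6
L1[3] = 3
L2[3][2] = 66
paddr = 66 * 16 + 6 = 1062

Answer: 1062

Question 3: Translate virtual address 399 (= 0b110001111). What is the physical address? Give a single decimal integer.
Answer: 1599

Derivation:
vaddr = 399 = 0b110001111
Split: l1_idx=3, l2_idx=0, offset=15
L1[3] = 3
L2[3][0] = 99
paddr = 99 * 16 + 15 = 1599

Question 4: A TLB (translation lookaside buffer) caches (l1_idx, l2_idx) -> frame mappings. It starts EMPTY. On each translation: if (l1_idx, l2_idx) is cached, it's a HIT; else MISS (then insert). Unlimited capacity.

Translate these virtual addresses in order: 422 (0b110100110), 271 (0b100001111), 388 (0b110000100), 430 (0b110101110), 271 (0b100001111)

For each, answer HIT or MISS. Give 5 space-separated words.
vaddr=422: (3,2) not in TLB -> MISS, insert
vaddr=271: (2,0) not in TLB -> MISS, insert
vaddr=388: (3,0) not in TLB -> MISS, insert
vaddr=430: (3,2) in TLB -> HIT
vaddr=271: (2,0) in TLB -> HIT

Answer: MISS MISS MISS HIT HIT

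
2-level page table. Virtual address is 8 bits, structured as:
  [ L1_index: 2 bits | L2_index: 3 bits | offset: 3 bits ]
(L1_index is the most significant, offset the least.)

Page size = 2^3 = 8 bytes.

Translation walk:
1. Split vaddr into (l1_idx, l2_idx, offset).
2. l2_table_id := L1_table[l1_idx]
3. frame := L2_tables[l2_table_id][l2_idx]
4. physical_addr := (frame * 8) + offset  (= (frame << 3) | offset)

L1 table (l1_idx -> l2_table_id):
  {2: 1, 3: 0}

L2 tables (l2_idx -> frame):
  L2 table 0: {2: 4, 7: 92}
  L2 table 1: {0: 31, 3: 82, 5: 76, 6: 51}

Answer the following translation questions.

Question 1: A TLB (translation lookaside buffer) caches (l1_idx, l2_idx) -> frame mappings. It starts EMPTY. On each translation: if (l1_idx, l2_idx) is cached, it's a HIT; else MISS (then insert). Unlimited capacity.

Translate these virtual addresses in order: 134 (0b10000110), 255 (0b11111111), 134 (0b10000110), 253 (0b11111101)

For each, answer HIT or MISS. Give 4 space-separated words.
vaddr=134: (2,0) not in TLB -> MISS, insert
vaddr=255: (3,7) not in TLB -> MISS, insert
vaddr=134: (2,0) in TLB -> HIT
vaddr=253: (3,7) in TLB -> HIT

Answer: MISS MISS HIT HIT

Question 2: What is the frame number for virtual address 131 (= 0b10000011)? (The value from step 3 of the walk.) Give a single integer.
Answer: 31

Derivation:
vaddr = 131: l1_idx=2, l2_idx=0
L1[2] = 1; L2[1][0] = 31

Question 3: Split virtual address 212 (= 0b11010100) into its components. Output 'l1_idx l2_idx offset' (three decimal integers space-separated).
vaddr = 212 = 0b11010100
  top 2 bits -> l1_idx = 3
  next 3 bits -> l2_idx = 2
  bottom 3 bits -> offset = 4

Answer: 3 2 4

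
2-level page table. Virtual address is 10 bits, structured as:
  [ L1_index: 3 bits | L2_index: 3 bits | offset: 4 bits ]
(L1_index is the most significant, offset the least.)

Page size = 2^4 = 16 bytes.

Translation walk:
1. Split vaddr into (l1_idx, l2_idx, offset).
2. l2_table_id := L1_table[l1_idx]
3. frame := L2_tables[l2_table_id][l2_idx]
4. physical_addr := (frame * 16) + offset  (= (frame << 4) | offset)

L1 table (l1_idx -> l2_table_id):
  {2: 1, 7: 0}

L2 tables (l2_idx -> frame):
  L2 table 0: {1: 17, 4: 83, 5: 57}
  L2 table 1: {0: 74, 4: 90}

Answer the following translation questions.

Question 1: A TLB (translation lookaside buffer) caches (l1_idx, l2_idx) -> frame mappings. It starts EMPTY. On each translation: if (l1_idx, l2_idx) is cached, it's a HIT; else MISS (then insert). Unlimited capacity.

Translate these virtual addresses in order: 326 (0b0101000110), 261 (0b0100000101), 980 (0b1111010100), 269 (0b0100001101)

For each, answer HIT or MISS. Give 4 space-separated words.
vaddr=326: (2,4) not in TLB -> MISS, insert
vaddr=261: (2,0) not in TLB -> MISS, insert
vaddr=980: (7,5) not in TLB -> MISS, insert
vaddr=269: (2,0) in TLB -> HIT

Answer: MISS MISS MISS HIT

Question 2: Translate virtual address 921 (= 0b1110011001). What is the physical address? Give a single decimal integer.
Answer: 281

Derivation:
vaddr = 921 = 0b1110011001
Split: l1_idx=7, l2_idx=1, offset=9
L1[7] = 0
L2[0][1] = 17
paddr = 17 * 16 + 9 = 281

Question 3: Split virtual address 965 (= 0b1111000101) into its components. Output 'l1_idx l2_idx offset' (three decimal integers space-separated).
Answer: 7 4 5

Derivation:
vaddr = 965 = 0b1111000101
  top 3 bits -> l1_idx = 7
  next 3 bits -> l2_idx = 4
  bottom 4 bits -> offset = 5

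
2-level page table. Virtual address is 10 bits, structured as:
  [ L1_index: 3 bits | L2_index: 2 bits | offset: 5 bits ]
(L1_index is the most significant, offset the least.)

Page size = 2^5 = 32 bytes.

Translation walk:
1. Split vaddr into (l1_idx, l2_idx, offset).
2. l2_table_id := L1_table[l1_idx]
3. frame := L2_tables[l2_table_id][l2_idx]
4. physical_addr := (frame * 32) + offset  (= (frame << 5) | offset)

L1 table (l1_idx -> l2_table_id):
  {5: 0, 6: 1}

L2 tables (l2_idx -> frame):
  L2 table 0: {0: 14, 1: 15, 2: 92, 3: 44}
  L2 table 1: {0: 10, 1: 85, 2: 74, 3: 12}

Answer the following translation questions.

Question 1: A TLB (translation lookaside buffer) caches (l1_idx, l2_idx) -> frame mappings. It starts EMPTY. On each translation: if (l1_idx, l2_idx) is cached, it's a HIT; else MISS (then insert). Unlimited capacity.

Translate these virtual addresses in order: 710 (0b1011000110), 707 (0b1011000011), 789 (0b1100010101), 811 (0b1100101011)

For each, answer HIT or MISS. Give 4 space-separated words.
vaddr=710: (5,2) not in TLB -> MISS, insert
vaddr=707: (5,2) in TLB -> HIT
vaddr=789: (6,0) not in TLB -> MISS, insert
vaddr=811: (6,1) not in TLB -> MISS, insert

Answer: MISS HIT MISS MISS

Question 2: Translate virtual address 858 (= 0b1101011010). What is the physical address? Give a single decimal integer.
Answer: 2394

Derivation:
vaddr = 858 = 0b1101011010
Split: l1_idx=6, l2_idx=2, offset=26
L1[6] = 1
L2[1][2] = 74
paddr = 74 * 32 + 26 = 2394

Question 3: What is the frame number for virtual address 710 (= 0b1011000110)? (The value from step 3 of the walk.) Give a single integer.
vaddr = 710: l1_idx=5, l2_idx=2
L1[5] = 0; L2[0][2] = 92

Answer: 92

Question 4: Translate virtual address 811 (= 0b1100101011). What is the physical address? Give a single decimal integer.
Answer: 2731

Derivation:
vaddr = 811 = 0b1100101011
Split: l1_idx=6, l2_idx=1, offset=11
L1[6] = 1
L2[1][1] = 85
paddr = 85 * 32 + 11 = 2731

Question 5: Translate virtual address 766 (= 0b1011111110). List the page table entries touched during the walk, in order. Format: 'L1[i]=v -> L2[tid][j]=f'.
Answer: L1[5]=0 -> L2[0][3]=44

Derivation:
vaddr = 766 = 0b1011111110
Split: l1_idx=5, l2_idx=3, offset=30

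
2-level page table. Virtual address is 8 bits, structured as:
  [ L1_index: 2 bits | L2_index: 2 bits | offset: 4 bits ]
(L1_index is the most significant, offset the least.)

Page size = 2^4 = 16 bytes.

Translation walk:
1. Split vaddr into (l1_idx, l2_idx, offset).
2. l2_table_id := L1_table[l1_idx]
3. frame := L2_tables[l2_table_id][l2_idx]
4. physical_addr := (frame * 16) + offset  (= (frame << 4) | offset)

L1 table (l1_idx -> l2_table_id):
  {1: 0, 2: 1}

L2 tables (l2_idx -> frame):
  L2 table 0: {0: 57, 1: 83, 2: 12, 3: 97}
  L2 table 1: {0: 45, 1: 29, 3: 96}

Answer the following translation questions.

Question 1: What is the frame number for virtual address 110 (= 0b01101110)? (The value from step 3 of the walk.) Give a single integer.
Answer: 12

Derivation:
vaddr = 110: l1_idx=1, l2_idx=2
L1[1] = 0; L2[0][2] = 12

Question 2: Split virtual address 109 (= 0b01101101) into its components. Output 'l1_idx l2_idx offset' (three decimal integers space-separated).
vaddr = 109 = 0b01101101
  top 2 bits -> l1_idx = 1
  next 2 bits -> l2_idx = 2
  bottom 4 bits -> offset = 13

Answer: 1 2 13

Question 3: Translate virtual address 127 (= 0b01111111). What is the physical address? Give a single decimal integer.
Answer: 1567

Derivation:
vaddr = 127 = 0b01111111
Split: l1_idx=1, l2_idx=3, offset=15
L1[1] = 0
L2[0][3] = 97
paddr = 97 * 16 + 15 = 1567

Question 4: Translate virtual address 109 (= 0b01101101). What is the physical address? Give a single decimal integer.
vaddr = 109 = 0b01101101
Split: l1_idx=1, l2_idx=2, offset=13
L1[1] = 0
L2[0][2] = 12
paddr = 12 * 16 + 13 = 205

Answer: 205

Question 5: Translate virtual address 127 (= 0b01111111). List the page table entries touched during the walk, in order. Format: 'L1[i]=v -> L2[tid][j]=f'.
vaddr = 127 = 0b01111111
Split: l1_idx=1, l2_idx=3, offset=15

Answer: L1[1]=0 -> L2[0][3]=97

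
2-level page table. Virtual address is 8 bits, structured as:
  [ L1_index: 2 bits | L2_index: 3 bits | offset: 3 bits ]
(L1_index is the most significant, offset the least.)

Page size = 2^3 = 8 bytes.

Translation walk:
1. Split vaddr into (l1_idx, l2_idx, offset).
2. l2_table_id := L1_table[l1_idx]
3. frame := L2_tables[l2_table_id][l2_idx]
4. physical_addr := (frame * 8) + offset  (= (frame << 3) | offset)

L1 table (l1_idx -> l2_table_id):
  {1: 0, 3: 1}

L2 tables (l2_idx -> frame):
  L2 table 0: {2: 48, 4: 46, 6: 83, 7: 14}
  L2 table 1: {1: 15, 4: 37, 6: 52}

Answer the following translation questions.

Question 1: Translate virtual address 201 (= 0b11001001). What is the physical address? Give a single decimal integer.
Answer: 121

Derivation:
vaddr = 201 = 0b11001001
Split: l1_idx=3, l2_idx=1, offset=1
L1[3] = 1
L2[1][1] = 15
paddr = 15 * 8 + 1 = 121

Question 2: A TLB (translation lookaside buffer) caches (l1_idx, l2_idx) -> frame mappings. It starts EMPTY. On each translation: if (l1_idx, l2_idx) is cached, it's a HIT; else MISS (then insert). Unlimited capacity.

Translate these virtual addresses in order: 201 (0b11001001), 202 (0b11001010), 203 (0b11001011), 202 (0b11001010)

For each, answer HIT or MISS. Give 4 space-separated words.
vaddr=201: (3,1) not in TLB -> MISS, insert
vaddr=202: (3,1) in TLB -> HIT
vaddr=203: (3,1) in TLB -> HIT
vaddr=202: (3,1) in TLB -> HIT

Answer: MISS HIT HIT HIT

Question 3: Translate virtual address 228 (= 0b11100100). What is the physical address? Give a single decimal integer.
Answer: 300

Derivation:
vaddr = 228 = 0b11100100
Split: l1_idx=3, l2_idx=4, offset=4
L1[3] = 1
L2[1][4] = 37
paddr = 37 * 8 + 4 = 300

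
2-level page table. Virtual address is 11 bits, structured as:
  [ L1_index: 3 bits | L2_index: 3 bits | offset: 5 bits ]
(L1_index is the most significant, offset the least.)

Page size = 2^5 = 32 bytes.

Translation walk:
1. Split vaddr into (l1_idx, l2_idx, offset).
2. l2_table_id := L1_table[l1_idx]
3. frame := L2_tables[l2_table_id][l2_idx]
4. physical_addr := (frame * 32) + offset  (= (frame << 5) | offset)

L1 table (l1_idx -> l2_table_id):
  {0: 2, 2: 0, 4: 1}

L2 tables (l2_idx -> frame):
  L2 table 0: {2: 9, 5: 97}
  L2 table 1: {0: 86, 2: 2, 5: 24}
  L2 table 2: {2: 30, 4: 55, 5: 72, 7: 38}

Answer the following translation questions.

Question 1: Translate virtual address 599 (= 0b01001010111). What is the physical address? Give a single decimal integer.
vaddr = 599 = 0b01001010111
Split: l1_idx=2, l2_idx=2, offset=23
L1[2] = 0
L2[0][2] = 9
paddr = 9 * 32 + 23 = 311

Answer: 311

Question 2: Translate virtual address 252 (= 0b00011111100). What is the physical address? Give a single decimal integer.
vaddr = 252 = 0b00011111100
Split: l1_idx=0, l2_idx=7, offset=28
L1[0] = 2
L2[2][7] = 38
paddr = 38 * 32 + 28 = 1244

Answer: 1244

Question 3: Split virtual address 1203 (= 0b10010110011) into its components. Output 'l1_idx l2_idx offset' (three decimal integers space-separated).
Answer: 4 5 19

Derivation:
vaddr = 1203 = 0b10010110011
  top 3 bits -> l1_idx = 4
  next 3 bits -> l2_idx = 5
  bottom 5 bits -> offset = 19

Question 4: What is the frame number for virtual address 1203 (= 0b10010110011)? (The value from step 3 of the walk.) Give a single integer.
vaddr = 1203: l1_idx=4, l2_idx=5
L1[4] = 1; L2[1][5] = 24

Answer: 24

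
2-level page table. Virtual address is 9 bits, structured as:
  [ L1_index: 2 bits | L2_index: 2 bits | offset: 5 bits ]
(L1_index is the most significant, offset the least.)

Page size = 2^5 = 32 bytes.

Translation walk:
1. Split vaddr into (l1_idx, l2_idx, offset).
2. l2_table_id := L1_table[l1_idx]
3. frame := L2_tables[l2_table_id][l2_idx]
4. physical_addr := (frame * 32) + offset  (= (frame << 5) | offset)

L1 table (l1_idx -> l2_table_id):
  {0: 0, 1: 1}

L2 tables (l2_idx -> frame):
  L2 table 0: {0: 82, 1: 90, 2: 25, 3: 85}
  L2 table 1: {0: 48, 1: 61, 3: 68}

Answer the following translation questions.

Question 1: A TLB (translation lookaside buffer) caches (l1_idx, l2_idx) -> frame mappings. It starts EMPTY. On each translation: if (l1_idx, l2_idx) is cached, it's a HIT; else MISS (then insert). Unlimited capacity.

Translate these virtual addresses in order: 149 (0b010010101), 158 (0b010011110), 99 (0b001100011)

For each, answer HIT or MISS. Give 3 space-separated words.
vaddr=149: (1,0) not in TLB -> MISS, insert
vaddr=158: (1,0) in TLB -> HIT
vaddr=99: (0,3) not in TLB -> MISS, insert

Answer: MISS HIT MISS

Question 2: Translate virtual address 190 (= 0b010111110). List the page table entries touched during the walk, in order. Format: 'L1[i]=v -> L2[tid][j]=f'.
vaddr = 190 = 0b010111110
Split: l1_idx=1, l2_idx=1, offset=30

Answer: L1[1]=1 -> L2[1][1]=61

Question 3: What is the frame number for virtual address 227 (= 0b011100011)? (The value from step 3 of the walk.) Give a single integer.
vaddr = 227: l1_idx=1, l2_idx=3
L1[1] = 1; L2[1][3] = 68

Answer: 68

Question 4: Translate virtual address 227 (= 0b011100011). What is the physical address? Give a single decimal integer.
Answer: 2179

Derivation:
vaddr = 227 = 0b011100011
Split: l1_idx=1, l2_idx=3, offset=3
L1[1] = 1
L2[1][3] = 68
paddr = 68 * 32 + 3 = 2179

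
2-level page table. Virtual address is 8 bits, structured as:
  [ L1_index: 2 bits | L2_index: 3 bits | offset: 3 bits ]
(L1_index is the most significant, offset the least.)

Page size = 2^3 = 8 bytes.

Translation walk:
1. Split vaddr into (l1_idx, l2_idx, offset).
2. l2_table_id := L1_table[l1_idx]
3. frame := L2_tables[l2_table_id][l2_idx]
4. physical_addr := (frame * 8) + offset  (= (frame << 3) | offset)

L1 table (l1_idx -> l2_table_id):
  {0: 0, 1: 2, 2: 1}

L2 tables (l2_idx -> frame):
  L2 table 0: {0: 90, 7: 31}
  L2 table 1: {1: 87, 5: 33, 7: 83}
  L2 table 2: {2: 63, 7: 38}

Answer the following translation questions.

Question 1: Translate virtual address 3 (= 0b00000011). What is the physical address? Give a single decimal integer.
vaddr = 3 = 0b00000011
Split: l1_idx=0, l2_idx=0, offset=3
L1[0] = 0
L2[0][0] = 90
paddr = 90 * 8 + 3 = 723

Answer: 723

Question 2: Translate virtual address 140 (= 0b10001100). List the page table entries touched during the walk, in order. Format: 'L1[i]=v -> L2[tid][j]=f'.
vaddr = 140 = 0b10001100
Split: l1_idx=2, l2_idx=1, offset=4

Answer: L1[2]=1 -> L2[1][1]=87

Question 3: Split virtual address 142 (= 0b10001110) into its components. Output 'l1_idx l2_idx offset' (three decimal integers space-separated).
vaddr = 142 = 0b10001110
  top 2 bits -> l1_idx = 2
  next 3 bits -> l2_idx = 1
  bottom 3 bits -> offset = 6

Answer: 2 1 6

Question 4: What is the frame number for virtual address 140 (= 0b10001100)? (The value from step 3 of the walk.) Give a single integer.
Answer: 87

Derivation:
vaddr = 140: l1_idx=2, l2_idx=1
L1[2] = 1; L2[1][1] = 87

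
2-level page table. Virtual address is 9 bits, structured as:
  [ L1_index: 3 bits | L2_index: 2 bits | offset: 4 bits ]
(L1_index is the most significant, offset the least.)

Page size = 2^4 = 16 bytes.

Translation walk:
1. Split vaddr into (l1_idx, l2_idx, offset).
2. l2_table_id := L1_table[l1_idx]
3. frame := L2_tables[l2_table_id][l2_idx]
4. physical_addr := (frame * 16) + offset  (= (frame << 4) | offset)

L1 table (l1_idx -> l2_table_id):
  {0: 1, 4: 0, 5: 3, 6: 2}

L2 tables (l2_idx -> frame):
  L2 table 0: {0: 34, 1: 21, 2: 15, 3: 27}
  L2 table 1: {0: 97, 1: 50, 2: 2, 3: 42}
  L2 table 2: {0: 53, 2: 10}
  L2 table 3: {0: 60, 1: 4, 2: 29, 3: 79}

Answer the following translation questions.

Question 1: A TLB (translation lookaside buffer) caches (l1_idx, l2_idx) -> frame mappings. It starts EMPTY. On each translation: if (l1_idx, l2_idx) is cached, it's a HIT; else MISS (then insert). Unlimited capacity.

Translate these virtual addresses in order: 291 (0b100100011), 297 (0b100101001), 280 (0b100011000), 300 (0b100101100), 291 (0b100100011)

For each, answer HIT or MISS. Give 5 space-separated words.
vaddr=291: (4,2) not in TLB -> MISS, insert
vaddr=297: (4,2) in TLB -> HIT
vaddr=280: (4,1) not in TLB -> MISS, insert
vaddr=300: (4,2) in TLB -> HIT
vaddr=291: (4,2) in TLB -> HIT

Answer: MISS HIT MISS HIT HIT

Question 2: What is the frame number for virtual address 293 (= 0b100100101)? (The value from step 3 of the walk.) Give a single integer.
vaddr = 293: l1_idx=4, l2_idx=2
L1[4] = 0; L2[0][2] = 15

Answer: 15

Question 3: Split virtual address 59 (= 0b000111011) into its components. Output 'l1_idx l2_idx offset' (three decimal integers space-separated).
vaddr = 59 = 0b000111011
  top 3 bits -> l1_idx = 0
  next 2 bits -> l2_idx = 3
  bottom 4 bits -> offset = 11

Answer: 0 3 11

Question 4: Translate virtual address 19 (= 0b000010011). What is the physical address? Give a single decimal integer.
vaddr = 19 = 0b000010011
Split: l1_idx=0, l2_idx=1, offset=3
L1[0] = 1
L2[1][1] = 50
paddr = 50 * 16 + 3 = 803

Answer: 803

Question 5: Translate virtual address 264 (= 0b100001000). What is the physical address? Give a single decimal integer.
vaddr = 264 = 0b100001000
Split: l1_idx=4, l2_idx=0, offset=8
L1[4] = 0
L2[0][0] = 34
paddr = 34 * 16 + 8 = 552

Answer: 552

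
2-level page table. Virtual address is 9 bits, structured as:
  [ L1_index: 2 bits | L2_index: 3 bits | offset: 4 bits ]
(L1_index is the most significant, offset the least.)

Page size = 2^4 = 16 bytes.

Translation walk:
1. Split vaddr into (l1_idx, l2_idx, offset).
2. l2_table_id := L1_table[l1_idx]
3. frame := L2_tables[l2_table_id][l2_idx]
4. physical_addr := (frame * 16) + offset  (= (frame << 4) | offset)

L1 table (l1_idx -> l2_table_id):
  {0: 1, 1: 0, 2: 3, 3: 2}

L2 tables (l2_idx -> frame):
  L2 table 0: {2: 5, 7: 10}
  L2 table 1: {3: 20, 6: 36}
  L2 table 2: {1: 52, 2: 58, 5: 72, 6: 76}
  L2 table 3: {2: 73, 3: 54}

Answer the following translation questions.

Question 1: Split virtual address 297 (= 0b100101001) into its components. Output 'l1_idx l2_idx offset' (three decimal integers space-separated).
vaddr = 297 = 0b100101001
  top 2 bits -> l1_idx = 2
  next 3 bits -> l2_idx = 2
  bottom 4 bits -> offset = 9

Answer: 2 2 9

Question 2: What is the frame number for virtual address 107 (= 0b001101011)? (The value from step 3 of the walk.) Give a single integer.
Answer: 36

Derivation:
vaddr = 107: l1_idx=0, l2_idx=6
L1[0] = 1; L2[1][6] = 36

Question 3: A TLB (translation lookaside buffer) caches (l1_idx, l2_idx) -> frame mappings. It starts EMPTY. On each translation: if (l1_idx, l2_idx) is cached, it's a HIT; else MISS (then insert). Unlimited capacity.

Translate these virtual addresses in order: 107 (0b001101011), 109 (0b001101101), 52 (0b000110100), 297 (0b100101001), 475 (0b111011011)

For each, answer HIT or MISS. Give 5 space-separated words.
vaddr=107: (0,6) not in TLB -> MISS, insert
vaddr=109: (0,6) in TLB -> HIT
vaddr=52: (0,3) not in TLB -> MISS, insert
vaddr=297: (2,2) not in TLB -> MISS, insert
vaddr=475: (3,5) not in TLB -> MISS, insert

Answer: MISS HIT MISS MISS MISS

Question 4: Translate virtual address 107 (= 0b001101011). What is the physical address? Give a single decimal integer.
Answer: 587

Derivation:
vaddr = 107 = 0b001101011
Split: l1_idx=0, l2_idx=6, offset=11
L1[0] = 1
L2[1][6] = 36
paddr = 36 * 16 + 11 = 587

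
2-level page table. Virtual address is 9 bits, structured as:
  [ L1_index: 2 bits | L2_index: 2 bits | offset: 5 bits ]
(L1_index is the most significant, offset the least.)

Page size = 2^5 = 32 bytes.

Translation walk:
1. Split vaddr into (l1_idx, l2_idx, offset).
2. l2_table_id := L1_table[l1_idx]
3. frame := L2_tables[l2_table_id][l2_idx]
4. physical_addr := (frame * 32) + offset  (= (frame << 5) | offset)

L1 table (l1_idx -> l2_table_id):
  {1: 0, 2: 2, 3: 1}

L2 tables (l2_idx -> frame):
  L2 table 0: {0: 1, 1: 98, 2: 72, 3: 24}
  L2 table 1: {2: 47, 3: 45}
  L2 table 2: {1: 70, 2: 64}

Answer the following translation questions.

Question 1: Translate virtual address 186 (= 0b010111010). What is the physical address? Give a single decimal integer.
vaddr = 186 = 0b010111010
Split: l1_idx=1, l2_idx=1, offset=26
L1[1] = 0
L2[0][1] = 98
paddr = 98 * 32 + 26 = 3162

Answer: 3162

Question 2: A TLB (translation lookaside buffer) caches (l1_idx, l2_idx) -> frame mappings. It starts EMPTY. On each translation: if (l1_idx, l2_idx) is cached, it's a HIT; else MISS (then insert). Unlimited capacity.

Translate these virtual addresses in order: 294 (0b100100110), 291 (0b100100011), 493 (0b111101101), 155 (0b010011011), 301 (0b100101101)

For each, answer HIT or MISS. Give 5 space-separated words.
vaddr=294: (2,1) not in TLB -> MISS, insert
vaddr=291: (2,1) in TLB -> HIT
vaddr=493: (3,3) not in TLB -> MISS, insert
vaddr=155: (1,0) not in TLB -> MISS, insert
vaddr=301: (2,1) in TLB -> HIT

Answer: MISS HIT MISS MISS HIT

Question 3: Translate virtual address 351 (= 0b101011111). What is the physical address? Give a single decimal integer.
vaddr = 351 = 0b101011111
Split: l1_idx=2, l2_idx=2, offset=31
L1[2] = 2
L2[2][2] = 64
paddr = 64 * 32 + 31 = 2079

Answer: 2079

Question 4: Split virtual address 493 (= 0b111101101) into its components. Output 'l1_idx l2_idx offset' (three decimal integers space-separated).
vaddr = 493 = 0b111101101
  top 2 bits -> l1_idx = 3
  next 2 bits -> l2_idx = 3
  bottom 5 bits -> offset = 13

Answer: 3 3 13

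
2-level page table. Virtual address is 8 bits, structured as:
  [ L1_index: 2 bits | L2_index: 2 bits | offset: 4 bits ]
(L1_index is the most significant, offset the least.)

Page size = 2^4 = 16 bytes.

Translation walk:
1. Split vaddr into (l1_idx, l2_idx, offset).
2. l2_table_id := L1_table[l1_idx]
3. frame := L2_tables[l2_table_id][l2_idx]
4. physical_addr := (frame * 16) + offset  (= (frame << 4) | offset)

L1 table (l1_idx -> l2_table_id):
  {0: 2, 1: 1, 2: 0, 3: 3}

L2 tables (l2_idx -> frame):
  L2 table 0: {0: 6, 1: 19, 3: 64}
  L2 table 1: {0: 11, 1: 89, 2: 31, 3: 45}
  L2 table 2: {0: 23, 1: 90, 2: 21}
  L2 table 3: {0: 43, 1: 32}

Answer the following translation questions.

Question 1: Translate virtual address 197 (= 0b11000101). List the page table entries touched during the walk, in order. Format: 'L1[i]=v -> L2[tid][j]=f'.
Answer: L1[3]=3 -> L2[3][0]=43

Derivation:
vaddr = 197 = 0b11000101
Split: l1_idx=3, l2_idx=0, offset=5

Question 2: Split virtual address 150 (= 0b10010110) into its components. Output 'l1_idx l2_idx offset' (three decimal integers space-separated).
vaddr = 150 = 0b10010110
  top 2 bits -> l1_idx = 2
  next 2 bits -> l2_idx = 1
  bottom 4 bits -> offset = 6

Answer: 2 1 6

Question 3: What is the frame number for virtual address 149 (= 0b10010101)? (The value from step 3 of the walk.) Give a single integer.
Answer: 19

Derivation:
vaddr = 149: l1_idx=2, l2_idx=1
L1[2] = 0; L2[0][1] = 19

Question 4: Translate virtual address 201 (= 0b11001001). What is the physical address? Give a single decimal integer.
Answer: 697

Derivation:
vaddr = 201 = 0b11001001
Split: l1_idx=3, l2_idx=0, offset=9
L1[3] = 3
L2[3][0] = 43
paddr = 43 * 16 + 9 = 697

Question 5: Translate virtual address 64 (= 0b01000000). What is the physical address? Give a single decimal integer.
vaddr = 64 = 0b01000000
Split: l1_idx=1, l2_idx=0, offset=0
L1[1] = 1
L2[1][0] = 11
paddr = 11 * 16 + 0 = 176

Answer: 176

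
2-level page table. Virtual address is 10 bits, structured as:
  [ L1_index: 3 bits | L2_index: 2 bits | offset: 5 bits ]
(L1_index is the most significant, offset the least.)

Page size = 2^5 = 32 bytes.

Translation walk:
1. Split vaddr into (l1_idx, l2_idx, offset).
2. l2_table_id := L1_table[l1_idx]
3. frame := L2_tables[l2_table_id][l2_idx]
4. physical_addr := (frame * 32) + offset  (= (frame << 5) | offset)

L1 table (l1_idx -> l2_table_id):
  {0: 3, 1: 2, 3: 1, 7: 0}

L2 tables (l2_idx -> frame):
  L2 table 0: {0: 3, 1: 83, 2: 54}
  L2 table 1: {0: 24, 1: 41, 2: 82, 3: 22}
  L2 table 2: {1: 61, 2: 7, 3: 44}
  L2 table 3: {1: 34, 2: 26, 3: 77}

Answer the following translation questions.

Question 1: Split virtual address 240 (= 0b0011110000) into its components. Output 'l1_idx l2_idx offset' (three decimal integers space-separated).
vaddr = 240 = 0b0011110000
  top 3 bits -> l1_idx = 1
  next 2 bits -> l2_idx = 3
  bottom 5 bits -> offset = 16

Answer: 1 3 16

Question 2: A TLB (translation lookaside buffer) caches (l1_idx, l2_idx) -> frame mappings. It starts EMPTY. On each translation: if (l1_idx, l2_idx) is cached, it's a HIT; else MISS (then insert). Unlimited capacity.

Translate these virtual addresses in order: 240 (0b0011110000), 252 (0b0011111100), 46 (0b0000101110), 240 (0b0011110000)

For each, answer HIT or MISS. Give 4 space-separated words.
vaddr=240: (1,3) not in TLB -> MISS, insert
vaddr=252: (1,3) in TLB -> HIT
vaddr=46: (0,1) not in TLB -> MISS, insert
vaddr=240: (1,3) in TLB -> HIT

Answer: MISS HIT MISS HIT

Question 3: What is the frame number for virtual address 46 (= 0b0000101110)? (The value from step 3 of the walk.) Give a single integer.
Answer: 34

Derivation:
vaddr = 46: l1_idx=0, l2_idx=1
L1[0] = 3; L2[3][1] = 34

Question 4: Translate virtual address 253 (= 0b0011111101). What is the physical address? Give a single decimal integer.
Answer: 1437

Derivation:
vaddr = 253 = 0b0011111101
Split: l1_idx=1, l2_idx=3, offset=29
L1[1] = 2
L2[2][3] = 44
paddr = 44 * 32 + 29 = 1437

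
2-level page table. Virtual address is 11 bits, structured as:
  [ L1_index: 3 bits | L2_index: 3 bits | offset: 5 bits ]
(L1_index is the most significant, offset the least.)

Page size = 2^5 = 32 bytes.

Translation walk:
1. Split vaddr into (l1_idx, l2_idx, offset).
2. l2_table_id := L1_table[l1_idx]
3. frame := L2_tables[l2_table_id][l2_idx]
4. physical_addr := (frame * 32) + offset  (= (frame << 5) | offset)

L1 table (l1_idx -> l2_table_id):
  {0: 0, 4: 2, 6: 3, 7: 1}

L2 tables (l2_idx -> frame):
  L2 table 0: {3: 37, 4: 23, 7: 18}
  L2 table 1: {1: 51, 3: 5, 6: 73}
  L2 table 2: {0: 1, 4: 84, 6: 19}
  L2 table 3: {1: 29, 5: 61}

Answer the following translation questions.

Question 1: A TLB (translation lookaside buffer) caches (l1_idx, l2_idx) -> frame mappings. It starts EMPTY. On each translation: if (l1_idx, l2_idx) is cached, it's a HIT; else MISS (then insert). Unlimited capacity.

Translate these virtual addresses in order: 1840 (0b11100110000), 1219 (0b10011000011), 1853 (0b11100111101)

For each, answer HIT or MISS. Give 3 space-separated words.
Answer: MISS MISS HIT

Derivation:
vaddr=1840: (7,1) not in TLB -> MISS, insert
vaddr=1219: (4,6) not in TLB -> MISS, insert
vaddr=1853: (7,1) in TLB -> HIT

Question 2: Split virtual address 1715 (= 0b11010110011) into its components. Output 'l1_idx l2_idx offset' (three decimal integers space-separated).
vaddr = 1715 = 0b11010110011
  top 3 bits -> l1_idx = 6
  next 3 bits -> l2_idx = 5
  bottom 5 bits -> offset = 19

Answer: 6 5 19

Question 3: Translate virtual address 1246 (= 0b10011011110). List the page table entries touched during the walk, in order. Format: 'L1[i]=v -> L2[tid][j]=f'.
vaddr = 1246 = 0b10011011110
Split: l1_idx=4, l2_idx=6, offset=30

Answer: L1[4]=2 -> L2[2][6]=19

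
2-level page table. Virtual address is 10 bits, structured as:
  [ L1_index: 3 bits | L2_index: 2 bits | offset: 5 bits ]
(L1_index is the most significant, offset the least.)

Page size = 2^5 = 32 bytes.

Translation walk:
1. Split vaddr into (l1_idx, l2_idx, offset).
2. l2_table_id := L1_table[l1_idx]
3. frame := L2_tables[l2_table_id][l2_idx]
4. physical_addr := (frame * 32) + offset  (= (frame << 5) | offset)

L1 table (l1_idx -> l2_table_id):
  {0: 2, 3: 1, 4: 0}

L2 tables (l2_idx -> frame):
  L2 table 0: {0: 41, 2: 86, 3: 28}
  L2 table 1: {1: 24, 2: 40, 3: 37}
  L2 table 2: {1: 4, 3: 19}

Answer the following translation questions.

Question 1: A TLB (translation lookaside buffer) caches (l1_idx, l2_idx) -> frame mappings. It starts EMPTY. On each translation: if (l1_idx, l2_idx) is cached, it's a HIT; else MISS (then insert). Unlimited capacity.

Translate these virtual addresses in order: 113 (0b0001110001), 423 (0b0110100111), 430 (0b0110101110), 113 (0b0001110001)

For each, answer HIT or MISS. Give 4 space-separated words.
vaddr=113: (0,3) not in TLB -> MISS, insert
vaddr=423: (3,1) not in TLB -> MISS, insert
vaddr=430: (3,1) in TLB -> HIT
vaddr=113: (0,3) in TLB -> HIT

Answer: MISS MISS HIT HIT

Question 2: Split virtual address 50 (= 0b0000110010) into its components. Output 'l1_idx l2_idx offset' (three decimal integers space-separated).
vaddr = 50 = 0b0000110010
  top 3 bits -> l1_idx = 0
  next 2 bits -> l2_idx = 1
  bottom 5 bits -> offset = 18

Answer: 0 1 18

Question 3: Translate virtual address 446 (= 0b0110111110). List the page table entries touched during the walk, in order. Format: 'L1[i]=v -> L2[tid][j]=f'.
Answer: L1[3]=1 -> L2[1][1]=24

Derivation:
vaddr = 446 = 0b0110111110
Split: l1_idx=3, l2_idx=1, offset=30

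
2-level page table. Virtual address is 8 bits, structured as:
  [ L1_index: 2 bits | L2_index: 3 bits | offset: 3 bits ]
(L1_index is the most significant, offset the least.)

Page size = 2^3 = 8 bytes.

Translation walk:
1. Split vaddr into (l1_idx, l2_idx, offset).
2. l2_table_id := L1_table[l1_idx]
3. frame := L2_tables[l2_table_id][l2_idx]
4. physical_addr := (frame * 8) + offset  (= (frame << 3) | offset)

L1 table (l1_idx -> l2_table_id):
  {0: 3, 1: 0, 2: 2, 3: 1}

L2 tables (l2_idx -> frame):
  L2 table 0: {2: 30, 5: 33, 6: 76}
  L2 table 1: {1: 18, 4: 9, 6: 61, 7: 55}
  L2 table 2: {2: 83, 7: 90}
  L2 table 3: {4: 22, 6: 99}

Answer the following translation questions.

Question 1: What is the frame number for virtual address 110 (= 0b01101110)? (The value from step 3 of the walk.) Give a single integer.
Answer: 33

Derivation:
vaddr = 110: l1_idx=1, l2_idx=5
L1[1] = 0; L2[0][5] = 33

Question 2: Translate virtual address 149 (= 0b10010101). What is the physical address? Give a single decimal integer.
vaddr = 149 = 0b10010101
Split: l1_idx=2, l2_idx=2, offset=5
L1[2] = 2
L2[2][2] = 83
paddr = 83 * 8 + 5 = 669

Answer: 669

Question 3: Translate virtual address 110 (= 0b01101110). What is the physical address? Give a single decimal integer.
Answer: 270

Derivation:
vaddr = 110 = 0b01101110
Split: l1_idx=1, l2_idx=5, offset=6
L1[1] = 0
L2[0][5] = 33
paddr = 33 * 8 + 6 = 270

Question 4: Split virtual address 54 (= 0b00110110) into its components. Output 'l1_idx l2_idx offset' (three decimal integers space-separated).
Answer: 0 6 6

Derivation:
vaddr = 54 = 0b00110110
  top 2 bits -> l1_idx = 0
  next 3 bits -> l2_idx = 6
  bottom 3 bits -> offset = 6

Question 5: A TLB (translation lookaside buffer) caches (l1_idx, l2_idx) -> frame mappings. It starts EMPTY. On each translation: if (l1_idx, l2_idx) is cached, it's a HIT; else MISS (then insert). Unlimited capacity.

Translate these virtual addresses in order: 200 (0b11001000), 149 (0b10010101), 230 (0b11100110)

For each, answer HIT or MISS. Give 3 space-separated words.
vaddr=200: (3,1) not in TLB -> MISS, insert
vaddr=149: (2,2) not in TLB -> MISS, insert
vaddr=230: (3,4) not in TLB -> MISS, insert

Answer: MISS MISS MISS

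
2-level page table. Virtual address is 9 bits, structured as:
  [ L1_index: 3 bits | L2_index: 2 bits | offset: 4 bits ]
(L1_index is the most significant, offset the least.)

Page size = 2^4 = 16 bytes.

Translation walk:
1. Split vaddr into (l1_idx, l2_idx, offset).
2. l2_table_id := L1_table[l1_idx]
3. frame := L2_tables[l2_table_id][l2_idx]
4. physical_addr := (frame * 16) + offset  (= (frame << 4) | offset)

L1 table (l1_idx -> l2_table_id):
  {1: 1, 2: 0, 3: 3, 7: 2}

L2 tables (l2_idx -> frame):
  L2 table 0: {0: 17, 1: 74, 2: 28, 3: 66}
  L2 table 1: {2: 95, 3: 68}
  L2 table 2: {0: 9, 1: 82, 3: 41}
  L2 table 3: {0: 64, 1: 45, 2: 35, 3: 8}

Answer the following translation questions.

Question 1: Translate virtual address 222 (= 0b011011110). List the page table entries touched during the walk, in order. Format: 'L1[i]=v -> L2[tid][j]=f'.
vaddr = 222 = 0b011011110
Split: l1_idx=3, l2_idx=1, offset=14

Answer: L1[3]=3 -> L2[3][1]=45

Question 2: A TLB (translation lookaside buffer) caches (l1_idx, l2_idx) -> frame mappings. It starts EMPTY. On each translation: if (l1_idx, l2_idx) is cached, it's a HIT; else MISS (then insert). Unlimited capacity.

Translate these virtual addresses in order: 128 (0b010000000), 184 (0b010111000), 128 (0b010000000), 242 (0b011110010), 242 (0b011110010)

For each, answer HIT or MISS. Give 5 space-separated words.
Answer: MISS MISS HIT MISS HIT

Derivation:
vaddr=128: (2,0) not in TLB -> MISS, insert
vaddr=184: (2,3) not in TLB -> MISS, insert
vaddr=128: (2,0) in TLB -> HIT
vaddr=242: (3,3) not in TLB -> MISS, insert
vaddr=242: (3,3) in TLB -> HIT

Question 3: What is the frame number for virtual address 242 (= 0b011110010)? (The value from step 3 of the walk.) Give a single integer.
Answer: 8

Derivation:
vaddr = 242: l1_idx=3, l2_idx=3
L1[3] = 3; L2[3][3] = 8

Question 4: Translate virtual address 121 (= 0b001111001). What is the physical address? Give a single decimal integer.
Answer: 1097

Derivation:
vaddr = 121 = 0b001111001
Split: l1_idx=1, l2_idx=3, offset=9
L1[1] = 1
L2[1][3] = 68
paddr = 68 * 16 + 9 = 1097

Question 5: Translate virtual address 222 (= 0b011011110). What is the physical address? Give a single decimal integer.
vaddr = 222 = 0b011011110
Split: l1_idx=3, l2_idx=1, offset=14
L1[3] = 3
L2[3][1] = 45
paddr = 45 * 16 + 14 = 734

Answer: 734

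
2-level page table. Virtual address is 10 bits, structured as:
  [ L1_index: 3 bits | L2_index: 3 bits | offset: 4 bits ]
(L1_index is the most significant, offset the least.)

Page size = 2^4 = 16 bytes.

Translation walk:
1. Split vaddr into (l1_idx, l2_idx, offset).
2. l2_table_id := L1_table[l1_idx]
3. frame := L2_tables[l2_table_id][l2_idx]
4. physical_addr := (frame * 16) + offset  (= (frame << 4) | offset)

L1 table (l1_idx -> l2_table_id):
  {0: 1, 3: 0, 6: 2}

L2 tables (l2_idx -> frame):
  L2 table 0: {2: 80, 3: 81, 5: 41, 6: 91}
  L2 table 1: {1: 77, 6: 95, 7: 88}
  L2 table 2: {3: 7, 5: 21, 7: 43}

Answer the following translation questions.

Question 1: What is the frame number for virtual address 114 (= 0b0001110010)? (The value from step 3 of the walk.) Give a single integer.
vaddr = 114: l1_idx=0, l2_idx=7
L1[0] = 1; L2[1][7] = 88

Answer: 88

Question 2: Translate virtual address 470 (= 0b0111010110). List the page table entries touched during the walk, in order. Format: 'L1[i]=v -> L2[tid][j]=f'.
Answer: L1[3]=0 -> L2[0][5]=41

Derivation:
vaddr = 470 = 0b0111010110
Split: l1_idx=3, l2_idx=5, offset=6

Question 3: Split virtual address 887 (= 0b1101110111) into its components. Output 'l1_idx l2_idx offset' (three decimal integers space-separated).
vaddr = 887 = 0b1101110111
  top 3 bits -> l1_idx = 6
  next 3 bits -> l2_idx = 7
  bottom 4 bits -> offset = 7

Answer: 6 7 7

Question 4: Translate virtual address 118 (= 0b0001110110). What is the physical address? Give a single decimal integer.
vaddr = 118 = 0b0001110110
Split: l1_idx=0, l2_idx=7, offset=6
L1[0] = 1
L2[1][7] = 88
paddr = 88 * 16 + 6 = 1414

Answer: 1414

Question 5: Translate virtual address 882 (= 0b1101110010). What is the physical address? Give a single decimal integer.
Answer: 690

Derivation:
vaddr = 882 = 0b1101110010
Split: l1_idx=6, l2_idx=7, offset=2
L1[6] = 2
L2[2][7] = 43
paddr = 43 * 16 + 2 = 690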